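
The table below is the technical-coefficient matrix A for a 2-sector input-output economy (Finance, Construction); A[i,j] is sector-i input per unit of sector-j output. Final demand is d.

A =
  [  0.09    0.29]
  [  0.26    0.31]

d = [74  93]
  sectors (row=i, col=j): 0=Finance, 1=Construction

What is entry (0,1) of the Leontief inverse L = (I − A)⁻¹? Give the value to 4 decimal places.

Form M = I − A:
  [  0.91   -0.29]
  [ -0.26    0.69]
Leontief inverse L = M⁻¹:
  [  1.2489    0.5249]
  [  0.4706    1.6471]
Total output x = L · d:
  x_0 = 1.2489·74 + 0.5249·93 = 141.2308
  x_1 = 0.4706·74 + 1.6471·93 = 188.0000

L[0,1] = 0.5249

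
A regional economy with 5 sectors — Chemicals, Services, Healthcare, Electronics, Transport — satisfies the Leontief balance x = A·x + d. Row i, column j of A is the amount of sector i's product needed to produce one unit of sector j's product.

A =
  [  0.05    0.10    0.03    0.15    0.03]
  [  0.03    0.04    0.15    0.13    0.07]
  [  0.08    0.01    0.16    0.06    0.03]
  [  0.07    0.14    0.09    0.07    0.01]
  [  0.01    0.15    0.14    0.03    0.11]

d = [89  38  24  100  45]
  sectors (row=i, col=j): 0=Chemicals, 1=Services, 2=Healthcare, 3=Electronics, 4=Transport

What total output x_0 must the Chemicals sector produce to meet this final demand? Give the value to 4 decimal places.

127.0820

Form M = I − A:
  [  0.95   -0.10   -0.03   -0.15   -0.03]
  [ -0.03    0.96   -0.15   -0.13   -0.07]
  [ -0.08   -0.01    0.84   -0.06   -0.03]
  [ -0.07   -0.14   -0.09    0.93   -0.01]
  [ -0.01   -0.15   -0.14   -0.03    0.89]
Leontief inverse L = M⁻¹:
  [  1.0811    0.1517    0.0965    0.2035    0.0539]
  [  0.0686    1.0932    0.2335    0.1821    0.0982]
  [  0.1127    0.0476    1.2226    0.1053    0.0499]
  [  0.1031    0.1827    0.1633    1.1291    0.0360]
  [  0.0449    0.1996    0.2383    0.0876    1.1498]
Total output x = L · d:
  x_0 = 1.0811·89 + 0.1517·38 + 0.0965·24 + 0.2035·100 + 0.0539·45 = 127.0820
  x_1 = 0.0686·89 + 1.0932·38 + 0.2335·24 + 0.1821·100 + 0.0982·45 = 75.8843
  x_2 = 0.1127·89 + 0.0476·38 + 1.2226·24 + 0.1053·100 + 0.0499·45 = 53.9691
  x_3 = 0.1031·89 + 0.1827·38 + 0.1633·24 + 1.1291·100 + 0.0360·45 = 134.5751
  x_4 = 0.0449·89 + 0.1996·38 + 0.2383·24 + 0.0876·100 + 1.1498·45 = 77.8049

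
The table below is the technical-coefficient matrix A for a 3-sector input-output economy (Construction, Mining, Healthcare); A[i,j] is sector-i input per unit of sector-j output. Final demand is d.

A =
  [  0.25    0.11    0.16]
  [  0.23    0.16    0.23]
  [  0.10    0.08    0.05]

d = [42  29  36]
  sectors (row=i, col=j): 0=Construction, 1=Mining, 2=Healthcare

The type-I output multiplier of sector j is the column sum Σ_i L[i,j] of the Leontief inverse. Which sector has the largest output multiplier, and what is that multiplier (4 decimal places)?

Construction (2.0738)

Form M = I − A:
  [  0.75   -0.11   -0.16]
  [ -0.23    0.84   -0.23]
  [ -0.10   -0.08    0.95]
Leontief inverse L = M⁻¹:
  [  1.4390    0.2165    0.2948]
  [  0.4458    1.2856    0.3863]
  [  0.1890    0.1311    1.1162]
Total output x = L · d:
  x_0 = 1.4390·42 + 0.2165·29 + 0.2948·36 = 77.3309
  x_1 = 0.4458·42 + 1.2856·29 + 0.3863·36 = 69.9146
  x_2 = 0.1890·42 + 0.1311·29 + 1.1162·36 = 51.9224
Output multipliers (column sums of L):
  Construction: 2.0738
  Mining: 1.6332
  Healthcare: 1.7973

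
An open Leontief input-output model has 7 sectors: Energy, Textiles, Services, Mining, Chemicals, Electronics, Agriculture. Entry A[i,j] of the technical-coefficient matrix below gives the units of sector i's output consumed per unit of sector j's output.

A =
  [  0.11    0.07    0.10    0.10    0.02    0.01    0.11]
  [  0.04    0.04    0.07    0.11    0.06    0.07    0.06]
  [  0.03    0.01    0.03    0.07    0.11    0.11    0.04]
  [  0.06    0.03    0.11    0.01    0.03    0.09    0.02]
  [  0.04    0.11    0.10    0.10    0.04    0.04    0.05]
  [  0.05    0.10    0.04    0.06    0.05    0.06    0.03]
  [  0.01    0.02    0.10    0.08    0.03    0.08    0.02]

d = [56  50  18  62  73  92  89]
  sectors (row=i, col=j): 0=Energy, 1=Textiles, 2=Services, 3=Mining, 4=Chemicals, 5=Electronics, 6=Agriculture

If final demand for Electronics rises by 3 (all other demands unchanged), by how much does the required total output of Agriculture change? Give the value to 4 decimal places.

0.3690

Form M = I − A:
  [  0.89   -0.07   -0.10   -0.10   -0.02   -0.01   -0.11]
  [ -0.04    0.96   -0.07   -0.11   -0.06   -0.07   -0.06]
  [ -0.03   -0.01    0.97   -0.07   -0.11   -0.11   -0.04]
  [ -0.06   -0.03   -0.11    0.99   -0.03   -0.09   -0.02]
  [ -0.04   -0.11   -0.10   -0.10    0.96   -0.04   -0.05]
  [ -0.05   -0.10   -0.04   -0.06   -0.05    0.94   -0.03]
  [ -0.01   -0.02   -0.10   -0.08   -0.03   -0.08    0.98]
Leontief inverse L = M⁻¹:
  [  1.1539    0.1090    0.1706    0.1638    0.0640    0.0717    0.1520]
  [  0.0762    1.0797    0.1288    0.1616    0.0982    0.1238    0.0920]
  [  0.0627    0.0534    1.0828    0.1182    0.1426    0.1546    0.0689]
  [  0.0899    0.0632    0.1506    1.0553    0.0644    0.1312    0.0489]
  [  0.0781    0.1487    0.1614    0.1583    1.0839    0.0994    0.0860]
  [  0.0832    0.1364    0.0915    0.1104    0.0837    1.1050    0.0618]
  [  0.0362    0.0494    0.1396    0.1170    0.0625    0.1230    1.0425]
Total output x = L · d:
  x_0 = 1.1539·56 + 0.1090·50 + 0.1706·18 + 0.1638·62 + 0.0640·73 + 0.0717·92 + 0.1520·89 = 108.0905
  x_1 = 0.0762·56 + 1.0797·50 + 0.1288·18 + 0.1616·62 + 0.0982·73 + 0.1238·92 + 0.0920·89 = 97.3313
  x_2 = 0.0627·56 + 0.0534·50 + 1.0828·18 + 0.1182·62 + 0.1426·73 + 0.1546·92 + 0.0689·89 = 63.7745
  x_3 = 0.0899·56 + 0.0632·50 + 0.1506·18 + 1.0553·62 + 0.0644·73 + 0.1312·92 + 0.0489·89 = 97.4589
  x_4 = 0.0781·56 + 0.1487·50 + 0.1614·18 + 0.1583·62 + 1.0839·73 + 0.0994·92 + 0.0860·89 = 120.4476
  x_5 = 0.0832·56 + 0.1364·50 + 0.0915·18 + 0.1104·62 + 0.0837·73 + 1.1050·92 + 0.0618·89 = 133.2410
  x_6 = 0.0362·56 + 0.0494·50 + 0.1396·18 + 0.1170·62 + 0.0625·73 + 0.1230·92 + 1.0425·89 = 122.9331
Δx_6 = L[6,5] · Δd_5 = 0.1230 · 3 = 0.3690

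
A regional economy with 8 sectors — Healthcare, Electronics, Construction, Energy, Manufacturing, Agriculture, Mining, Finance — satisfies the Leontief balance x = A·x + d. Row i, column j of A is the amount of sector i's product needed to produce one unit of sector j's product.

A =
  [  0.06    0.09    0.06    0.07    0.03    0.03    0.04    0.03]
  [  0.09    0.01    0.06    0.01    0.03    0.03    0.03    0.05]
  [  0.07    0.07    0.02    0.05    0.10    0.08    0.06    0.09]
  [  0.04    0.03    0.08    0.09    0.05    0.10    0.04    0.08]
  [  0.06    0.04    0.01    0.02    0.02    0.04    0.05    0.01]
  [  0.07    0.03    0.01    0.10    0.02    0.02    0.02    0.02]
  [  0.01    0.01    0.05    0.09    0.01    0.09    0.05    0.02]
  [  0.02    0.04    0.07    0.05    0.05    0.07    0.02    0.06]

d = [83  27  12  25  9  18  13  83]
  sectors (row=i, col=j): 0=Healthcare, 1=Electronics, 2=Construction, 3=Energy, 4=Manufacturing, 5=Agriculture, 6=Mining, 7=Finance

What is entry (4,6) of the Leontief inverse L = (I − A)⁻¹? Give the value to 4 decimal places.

Form M = I − A:
  [  0.94   -0.09   -0.06   -0.07   -0.03   -0.03   -0.04   -0.03]
  [ -0.09    0.99   -0.06   -0.01   -0.03   -0.03   -0.03   -0.05]
  [ -0.07   -0.07    0.98   -0.05   -0.10   -0.08   -0.06   -0.09]
  [ -0.04   -0.03   -0.08    0.91   -0.05   -0.10   -0.04   -0.08]
  [ -0.06   -0.04   -0.01   -0.02    0.98   -0.04   -0.05   -0.01]
  [ -0.07   -0.03   -0.01   -0.10   -0.02    0.98   -0.02   -0.02]
  [ -0.01   -0.01   -0.05   -0.09   -0.01   -0.09    0.95   -0.02]
  [ -0.02   -0.04   -0.07   -0.05   -0.05   -0.07   -0.02    0.94]
Leontief inverse L = M⁻¹:
  [  1.0974    0.1172    0.0925    0.1096    0.0575    0.0688    0.0662    0.0629]
  [  0.1167    1.0351    0.0828    0.0414    0.0512    0.0581    0.0500    0.0731]
  [  0.1143    0.1033    1.0581    0.1006    0.1296    0.1259    0.0912    0.1250]
  [  0.0834    0.0641    0.1171    1.1444    0.0848    0.1494    0.0713    0.1203]
  [  0.0812    0.0561    0.0285    0.0457    1.0331    0.0612    0.0651    0.0259]
  [  0.0952    0.0507    0.0359    0.1323    0.0389    1.0496    0.0385    0.0440]
  [  0.0377    0.0304    0.0744    0.1302    0.0322    0.1244    1.0707    0.0468]
  [  0.0535    0.0650    0.0963    0.0875    0.0761    0.1053    0.0432    1.0896]
Total output x = L · d:
  x_0 = 1.0974·83 + 0.1172·27 + 0.0925·12 + 0.1096·25 + 0.0575·9 + 0.0688·18 + 0.0662·13 + 0.0629·83 = 105.9439
  x_1 = 0.1167·83 + 1.0351·27 + 0.0828·12 + 0.0414·25 + 0.0512·9 + 0.0581·18 + 0.0500·13 + 0.0731·83 = 47.8876
  x_2 = 0.1143·83 + 0.1033·27 + 1.0581·12 + 0.1006·25 + 0.1296·9 + 0.1259·18 + 0.0912·13 + 0.1250·83 = 42.4806
  x_3 = 0.0834·83 + 0.0641·27 + 0.1171·12 + 1.1444·25 + 0.0848·9 + 0.1494·18 + 0.0713·13 + 0.1203·83 = 53.0287
  x_4 = 0.0812·83 + 0.0561·27 + 0.0285·12 + 0.0457·25 + 1.0331·9 + 0.0612·18 + 0.0651·13 + 0.0259·83 = 23.1287
  x_5 = 0.0952·83 + 0.0507·27 + 0.0359·12 + 0.1323·25 + 0.0389·9 + 1.0496·18 + 0.0385·13 + 0.0440·83 = 36.4019
  x_6 = 0.0377·83 + 0.0304·27 + 0.0744·12 + 0.1302·25 + 0.0322·9 + 0.1244·18 + 1.0707·13 + 0.0468·83 = 28.4261
  x_7 = 0.0535·83 + 0.0650·27 + 0.0963·12 + 0.0875·25 + 0.0761·9 + 0.1053·18 + 0.0432·13 + 1.0896·83 = 103.1197

L[4,6] = 0.0651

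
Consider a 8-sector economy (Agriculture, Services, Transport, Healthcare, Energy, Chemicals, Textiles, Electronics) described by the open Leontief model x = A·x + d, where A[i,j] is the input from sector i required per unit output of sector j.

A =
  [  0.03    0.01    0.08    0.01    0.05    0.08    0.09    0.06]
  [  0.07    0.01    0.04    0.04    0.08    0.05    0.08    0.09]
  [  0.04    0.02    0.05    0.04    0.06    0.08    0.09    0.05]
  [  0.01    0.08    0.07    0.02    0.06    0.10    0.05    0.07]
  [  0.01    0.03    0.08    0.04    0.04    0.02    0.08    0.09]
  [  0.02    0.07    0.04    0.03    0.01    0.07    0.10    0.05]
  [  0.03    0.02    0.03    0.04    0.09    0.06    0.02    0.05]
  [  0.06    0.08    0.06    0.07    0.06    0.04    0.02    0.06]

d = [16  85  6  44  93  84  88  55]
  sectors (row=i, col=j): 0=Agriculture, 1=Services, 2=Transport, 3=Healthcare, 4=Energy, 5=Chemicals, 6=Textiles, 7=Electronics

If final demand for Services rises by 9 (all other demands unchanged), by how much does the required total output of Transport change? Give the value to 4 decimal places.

0.4528

Form M = I − A:
  [  0.97   -0.01   -0.08   -0.01   -0.05   -0.08   -0.09   -0.06]
  [ -0.07    0.99   -0.04   -0.04   -0.08   -0.05   -0.08   -0.09]
  [ -0.04   -0.02    0.95   -0.04   -0.06   -0.08   -0.09   -0.05]
  [ -0.01   -0.08   -0.07    0.98   -0.06   -0.10   -0.05   -0.07]
  [ -0.01   -0.03   -0.08   -0.04    0.96   -0.02   -0.08   -0.09]
  [ -0.02   -0.07   -0.04   -0.03   -0.01    0.93   -0.10   -0.05]
  [ -0.03   -0.02   -0.03   -0.04   -0.09   -0.06    0.98   -0.05]
  [ -0.06   -0.08   -0.06   -0.07   -0.06   -0.04   -0.02    0.94]
Leontief inverse L = M⁻¹:
  [  1.0527    0.0382    0.1162    0.0371    0.0878    0.1215    0.1340    0.1018]
  [  0.0953    1.0428    0.0844    0.0701    0.1232    0.0959    0.1279    0.1393]
  [  0.0629    0.0503    1.0889    0.0674    0.0997    0.1240    0.1361    0.0952]
  [  0.0382    0.1128    0.1111    1.0514    0.1027    0.1460    0.1023    0.1205]
  [  0.0339    0.0581    0.1158    0.0676    1.0797    0.0598    0.1189    0.1318]
  [  0.0440    0.0966    0.0729    0.0556    0.0488    1.1106    0.1406    0.0913]
  [  0.0479    0.0455    0.0636    0.0622    0.1199    0.0934    1.0587    0.0882]
  [  0.0872    0.1116    0.1042    0.0989    0.1037    0.0878    0.0718    1.1114]
Total output x = L · d:
  x_0 = 1.0527·16 + 0.0382·85 + 0.1162·6 + 0.0371·44 + 0.0878·93 + 0.1215·84 + 0.1340·88 + 0.1018·55 = 58.1729
  x_1 = 0.0953·16 + 1.0428·85 + 0.0844·6 + 0.0701·44 + 0.1232·93 + 0.0959·84 + 0.1279·88 + 0.1393·55 = 132.1899
  x_2 = 0.0629·16 + 0.0503·85 + 1.0889·6 + 0.0674·44 + 0.0997·93 + 0.1240·84 + 0.1361·88 + 0.0952·55 = 51.6830
  x_3 = 0.0382·16 + 0.1128·85 + 0.1111·6 + 1.0514·44 + 0.1027·93 + 0.1460·84 + 0.1023·88 + 0.1205·55 = 94.5680
  x_4 = 0.0339·16 + 0.0581·85 + 0.1158·6 + 0.0676·44 + 1.0797·93 + 0.0598·84 + 0.1189·88 + 0.1318·55 = 132.3075
  x_5 = 0.0440·16 + 0.0966·85 + 0.0729·6 + 0.0556·44 + 0.0488·93 + 1.1106·84 + 0.1406·88 + 0.0913·55 = 127.0285
  x_6 = 0.0479·16 + 0.0455·85 + 0.0636·6 + 0.0622·44 + 0.1199·93 + 0.0934·84 + 1.0587·88 + 0.0882·55 = 124.7629
  x_7 = 0.0872·16 + 0.1116·85 + 0.1042·6 + 0.0989·44 + 0.1037·93 + 0.0878·84 + 0.0718·88 + 1.1114·55 = 100.3204
Δx_2 = L[2,1] · Δd_1 = 0.0503 · 9 = 0.4528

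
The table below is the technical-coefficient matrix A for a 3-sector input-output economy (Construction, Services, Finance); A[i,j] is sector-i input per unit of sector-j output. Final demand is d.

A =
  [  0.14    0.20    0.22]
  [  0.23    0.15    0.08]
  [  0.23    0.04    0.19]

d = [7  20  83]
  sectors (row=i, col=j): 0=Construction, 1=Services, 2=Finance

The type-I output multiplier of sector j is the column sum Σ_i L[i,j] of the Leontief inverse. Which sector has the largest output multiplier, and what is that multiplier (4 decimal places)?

Form M = I − A:
  [  0.86   -0.20   -0.22]
  [ -0.23    0.85   -0.08]
  [ -0.23   -0.04    0.81]
Leontief inverse L = M⁻¹:
  [  1.3614    0.3393    0.4033]
  [  0.4066    1.2833    0.2372]
  [  0.4066    0.1597    1.3608]
Total output x = L · d:
  x_0 = 1.3614·7 + 0.3393·20 + 0.4033·83 = 49.7872
  x_1 = 0.4066·7 + 1.2833·20 + 0.2372·83 = 48.2000
  x_2 = 0.4066·7 + 0.1597·20 + 1.3608·83 = 118.9865
Output multipliers (column sums of L):
  Construction: 2.1747
  Services: 1.7823
  Finance: 2.0013

Construction (2.1747)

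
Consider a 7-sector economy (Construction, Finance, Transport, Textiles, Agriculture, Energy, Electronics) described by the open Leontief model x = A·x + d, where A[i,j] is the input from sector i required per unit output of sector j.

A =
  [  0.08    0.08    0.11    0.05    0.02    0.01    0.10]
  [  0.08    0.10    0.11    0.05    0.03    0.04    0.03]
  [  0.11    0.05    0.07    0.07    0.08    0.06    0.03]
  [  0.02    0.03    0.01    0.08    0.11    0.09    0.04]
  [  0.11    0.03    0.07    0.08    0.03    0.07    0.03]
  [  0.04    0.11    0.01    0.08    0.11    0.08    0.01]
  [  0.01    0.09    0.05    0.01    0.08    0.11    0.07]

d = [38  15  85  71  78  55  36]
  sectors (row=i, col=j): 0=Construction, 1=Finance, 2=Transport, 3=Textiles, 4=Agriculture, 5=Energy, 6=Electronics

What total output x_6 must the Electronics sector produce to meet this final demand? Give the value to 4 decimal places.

Form M = I − A:
  [  0.92   -0.08   -0.11   -0.05   -0.02   -0.01   -0.10]
  [ -0.08    0.90   -0.11   -0.05   -0.03   -0.04   -0.03]
  [ -0.11   -0.05    0.93   -0.07   -0.08   -0.06   -0.03]
  [ -0.02   -0.03   -0.01    0.92   -0.11   -0.09   -0.04]
  [ -0.11   -0.03   -0.07   -0.08    0.97   -0.07   -0.03]
  [ -0.04   -0.11   -0.01   -0.08   -0.11    0.92   -0.01]
  [ -0.01   -0.09   -0.05   -0.01   -0.08   -0.11    0.93]
Leontief inverse L = M⁻¹:
  [  1.1331    0.1365    0.1646    0.0943    0.0701    0.0601    0.1385]
  [  0.1360    1.1551    0.1640    0.0976    0.0782    0.0856    0.0648]
  [  0.1674    0.1060    1.1237    0.1221    0.1313    0.1098    0.0683]
  [  0.0614    0.0738    0.0448    1.1238    0.1555    0.1364    0.0652]
  [  0.1583    0.0812    0.1156    0.1263    1.0790    0.1150    0.0649]
  [  0.0923    0.1629    0.0577    0.1305    0.1578    1.1283    0.0399]
  [  0.0595    0.1460    0.0953    0.0554    0.1285    0.1597    1.0977]
Total output x = L · d:
  x_0 = 1.1331·38 + 0.1365·15 + 0.1646·85 + 0.0943·71 + 0.0701·78 + 0.0601·55 + 0.1385·36 = 79.5493
  x_1 = 0.1360·38 + 1.1551·15 + 0.1640·85 + 0.0976·71 + 0.0782·78 + 0.0856·55 + 0.0648·36 = 56.5089
  x_2 = 0.1674·38 + 0.1060·15 + 1.1237·85 + 0.1221·71 + 0.1313·78 + 0.1098·55 + 0.0683·36 = 130.8763
  x_3 = 0.0614·38 + 0.0738·15 + 0.0448·85 + 1.1238·71 + 0.1555·78 + 0.1364·55 + 0.0652·36 = 109.0157
  x_4 = 0.1583·38 + 0.0812·15 + 0.1156·85 + 0.1263·71 + 1.0790·78 + 0.1150·55 + 0.0649·36 = 118.8529
  x_5 = 0.0923·38 + 0.1629·15 + 0.0577·85 + 0.1305·71 + 0.1578·78 + 1.1283·55 + 0.0399·36 = 95.9238
  x_6 = 0.0595·38 + 0.1460·15 + 0.0953·85 + 0.0554·71 + 0.1285·78 + 0.1597·55 + 1.0977·36 = 74.8120

74.8120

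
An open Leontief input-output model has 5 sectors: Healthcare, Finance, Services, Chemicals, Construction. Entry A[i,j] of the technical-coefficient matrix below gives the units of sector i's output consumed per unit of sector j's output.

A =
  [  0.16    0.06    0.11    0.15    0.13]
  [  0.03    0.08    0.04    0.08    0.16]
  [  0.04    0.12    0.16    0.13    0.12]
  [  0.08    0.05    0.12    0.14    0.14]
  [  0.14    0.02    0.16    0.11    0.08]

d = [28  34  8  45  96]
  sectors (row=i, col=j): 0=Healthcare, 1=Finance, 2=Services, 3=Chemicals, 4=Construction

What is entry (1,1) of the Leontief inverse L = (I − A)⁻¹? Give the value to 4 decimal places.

Form M = I − A:
  [  0.84   -0.06   -0.11   -0.15   -0.13]
  [ -0.03    0.92   -0.04   -0.08   -0.16]
  [ -0.04   -0.12    0.84   -0.13   -0.12]
  [ -0.08   -0.05   -0.12    0.86   -0.14]
  [ -0.14   -0.02   -0.16   -0.11    0.92]
Leontief inverse L = M⁻¹:
  [  1.2875    0.1435    0.2762    0.3169    0.2911]
  [  0.1068    1.1277    0.1420    0.1778    0.2568]
  [  0.1402    0.2006    1.3086    0.2751    0.2673]
  [  0.1854    0.1225    0.2661    1.2822    0.2773]
  [  0.2448    0.0959    0.3045    0.2532    1.2165]
Total output x = L · d:
  x_0 = 1.2875·28 + 0.1435·34 + 0.2762·8 + 0.3169·45 + 0.2911·96 = 85.3464
  x_1 = 0.1068·28 + 1.1277·34 + 0.1420·8 + 0.1778·45 + 0.2568·96 = 75.1214
  x_2 = 0.1402·28 + 0.2006·34 + 1.3086·8 + 0.2751·45 + 0.2673·96 = 59.2512
  x_3 = 0.1854·28 + 0.1225·34 + 0.2661·8 + 1.2822·45 + 0.2773·96 = 95.8092
  x_4 = 0.2448·28 + 0.0959·34 + 0.3045·8 + 0.2532·45 + 1.2165·96 = 140.7284

L[1,1] = 1.1277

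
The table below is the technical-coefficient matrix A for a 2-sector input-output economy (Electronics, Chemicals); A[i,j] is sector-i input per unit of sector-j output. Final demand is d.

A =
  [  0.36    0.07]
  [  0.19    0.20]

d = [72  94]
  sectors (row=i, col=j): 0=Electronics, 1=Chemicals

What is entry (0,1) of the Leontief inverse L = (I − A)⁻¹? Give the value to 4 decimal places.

Form M = I − A:
  [  0.64   -0.07]
  [ -0.19    0.80]
Leontief inverse L = M⁻¹:
  [  1.6042    0.1404]
  [  0.3810    1.2833]
Total output x = L · d:
  x_0 = 1.6042·72 + 0.1404·94 = 128.6946
  x_1 = 0.3810·72 + 1.2833·94 = 148.0650

L[0,1] = 0.1404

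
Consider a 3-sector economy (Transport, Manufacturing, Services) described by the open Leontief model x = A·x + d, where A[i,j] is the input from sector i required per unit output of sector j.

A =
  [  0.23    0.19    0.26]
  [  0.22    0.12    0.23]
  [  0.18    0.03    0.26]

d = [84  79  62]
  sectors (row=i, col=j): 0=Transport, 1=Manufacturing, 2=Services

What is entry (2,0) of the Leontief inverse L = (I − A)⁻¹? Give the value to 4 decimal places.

Form M = I − A:
  [  0.77   -0.19   -0.26]
  [ -0.22    0.88   -0.23]
  [ -0.18   -0.03    0.74]
Leontief inverse L = M⁻¹:
  [  1.5547    0.3581    0.6576]
  [  0.4927    1.2620    0.5654]
  [  0.3982    0.1383    1.5342]
Total output x = L · d:
  x_0 = 1.5547·84 + 0.3581·79 + 0.6576·62 = 199.6554
  x_1 = 0.4927·84 + 1.2620·79 + 0.5654·62 = 176.1441
  x_2 = 0.3982·84 + 0.1383·79 + 1.5342·62 = 139.4896

L[2,0] = 0.3982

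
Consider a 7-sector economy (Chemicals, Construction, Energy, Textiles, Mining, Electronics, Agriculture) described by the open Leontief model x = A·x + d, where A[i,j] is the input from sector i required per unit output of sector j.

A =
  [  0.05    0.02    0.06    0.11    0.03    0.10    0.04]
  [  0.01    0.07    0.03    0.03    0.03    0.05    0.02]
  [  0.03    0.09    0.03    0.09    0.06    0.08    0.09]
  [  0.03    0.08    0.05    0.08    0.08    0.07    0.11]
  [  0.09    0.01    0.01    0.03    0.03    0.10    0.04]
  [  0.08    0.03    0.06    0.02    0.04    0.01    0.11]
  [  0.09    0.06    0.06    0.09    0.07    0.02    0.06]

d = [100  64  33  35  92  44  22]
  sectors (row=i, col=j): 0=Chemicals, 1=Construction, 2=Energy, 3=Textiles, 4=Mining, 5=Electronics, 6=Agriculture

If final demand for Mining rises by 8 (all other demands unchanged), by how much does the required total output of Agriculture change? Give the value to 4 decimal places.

0.8586

Form M = I − A:
  [  0.95   -0.02   -0.06   -0.11   -0.03   -0.10   -0.04]
  [ -0.01    0.93   -0.03   -0.03   -0.03   -0.05   -0.02]
  [ -0.03   -0.09    0.97   -0.09   -0.06   -0.08   -0.09]
  [ -0.03   -0.08   -0.05    0.92   -0.08   -0.07   -0.11]
  [ -0.09   -0.01   -0.01   -0.03    0.97   -0.10   -0.04]
  [ -0.08   -0.03   -0.06   -0.02   -0.04    0.99   -0.11]
  [ -0.09   -0.06   -0.06   -0.09   -0.07   -0.02    0.94]
Leontief inverse L = M⁻¹:
  [  1.0880    0.0570    0.0922    0.1553    0.0665    0.1398    0.0937]
  [  0.0293    1.0905    0.0459    0.0511    0.0479    0.0711    0.0452]
  [  0.0724    0.1305    1.0639    0.1368    0.0987    0.1224    0.1422]
  [  0.0767    0.1230    0.0855    1.1312    0.1215    0.1165    0.1652]
  [  0.1215    0.0320    0.0354    0.0637    1.0540    0.1293    0.0767]
  [  0.1140    0.0603    0.0867    0.0635    0.0698    1.0462    0.1473]
  [  0.1295    0.0988    0.0923    0.1413    0.1073    0.0688    1.1094]
Total output x = L · d:
  x_0 = 1.0880·100 + 0.0570·64 + 0.0922·33 + 0.1553·35 + 0.0665·92 + 0.1398·44 + 0.0937·22 = 135.2505
  x_1 = 0.0293·100 + 1.0905·64 + 0.0459·33 + 0.0511·35 + 0.0479·92 + 0.0711·44 + 0.0452·22 = 84.5514
  x_2 = 0.0724·100 + 0.1305·64 + 1.0639·33 + 0.1368·35 + 0.0987·92 + 0.1224·44 + 0.1422·22 = 73.0796
  x_3 = 0.0767·100 + 0.1230·64 + 0.0855·33 + 1.1312·35 + 0.1215·92 + 0.1165·44 + 0.1652·22 = 77.8864
  x_4 = 0.1215·100 + 0.0320·64 + 0.0354·33 + 0.0637·35 + 1.0540·92 + 0.1293·44 + 0.0767·22 = 121.9301
  x_5 = 0.1140·100 + 0.0603·64 + 0.0867·33 + 0.0635·35 + 0.0698·92 + 1.0462·44 + 0.1473·22 = 76.0394
  x_6 = 0.1295·100 + 0.0988·64 + 0.0923·33 + 0.1413·35 + 0.1073·92 + 0.0688·44 + 1.1094·22 = 64.5703
Δx_6 = L[6,4] · Δd_4 = 0.1073 · 8 = 0.8586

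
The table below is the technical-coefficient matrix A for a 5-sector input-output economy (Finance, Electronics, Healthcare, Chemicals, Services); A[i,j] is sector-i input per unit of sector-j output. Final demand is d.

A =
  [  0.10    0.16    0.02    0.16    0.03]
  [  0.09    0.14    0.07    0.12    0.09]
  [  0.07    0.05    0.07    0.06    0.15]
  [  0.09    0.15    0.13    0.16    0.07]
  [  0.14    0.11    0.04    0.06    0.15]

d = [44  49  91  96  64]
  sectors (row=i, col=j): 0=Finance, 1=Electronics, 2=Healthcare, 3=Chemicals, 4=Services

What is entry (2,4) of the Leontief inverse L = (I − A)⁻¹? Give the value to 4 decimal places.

Form M = I − A:
  [  0.90   -0.16   -0.02   -0.16   -0.03]
  [ -0.09    0.86   -0.07   -0.12   -0.09]
  [ -0.07   -0.05    0.93   -0.06   -0.15]
  [ -0.09   -0.15   -0.13    0.84   -0.07]
  [ -0.14   -0.11   -0.04   -0.06    0.85]
Leontief inverse L = M⁻¹:
  [  1.1932    0.2912    0.0920    0.2835    0.1125]
  [  0.1915    1.2727    0.1417    0.2417    0.1864]
  [  0.1526    0.1487    1.1202    0.1468    0.2309]
  [  0.2059    0.3015    0.2170    1.3015    0.1847]
  [  0.2430    0.2409    0.1015    0.1768    1.2430]
Total output x = L · d:
  x_0 = 1.1932·44 + 0.2912·49 + 0.0920·91 + 0.2835·96 + 0.1125·64 = 109.5656
  x_1 = 0.1915·44 + 1.2727·49 + 0.1417·91 + 0.2417·96 + 0.1864·64 = 118.8160
  x_2 = 0.1526·44 + 0.1487·49 + 1.1202·91 + 0.1468·96 + 0.2309·64 = 144.8064
  x_3 = 0.2059·44 + 0.3015·49 + 0.2170·91 + 1.3015·96 + 0.1847·64 = 180.3409
  x_4 = 0.2430·44 + 0.2409·49 + 0.1015·91 + 0.1768·96 + 1.2430·64 = 128.2608

L[2,4] = 0.2309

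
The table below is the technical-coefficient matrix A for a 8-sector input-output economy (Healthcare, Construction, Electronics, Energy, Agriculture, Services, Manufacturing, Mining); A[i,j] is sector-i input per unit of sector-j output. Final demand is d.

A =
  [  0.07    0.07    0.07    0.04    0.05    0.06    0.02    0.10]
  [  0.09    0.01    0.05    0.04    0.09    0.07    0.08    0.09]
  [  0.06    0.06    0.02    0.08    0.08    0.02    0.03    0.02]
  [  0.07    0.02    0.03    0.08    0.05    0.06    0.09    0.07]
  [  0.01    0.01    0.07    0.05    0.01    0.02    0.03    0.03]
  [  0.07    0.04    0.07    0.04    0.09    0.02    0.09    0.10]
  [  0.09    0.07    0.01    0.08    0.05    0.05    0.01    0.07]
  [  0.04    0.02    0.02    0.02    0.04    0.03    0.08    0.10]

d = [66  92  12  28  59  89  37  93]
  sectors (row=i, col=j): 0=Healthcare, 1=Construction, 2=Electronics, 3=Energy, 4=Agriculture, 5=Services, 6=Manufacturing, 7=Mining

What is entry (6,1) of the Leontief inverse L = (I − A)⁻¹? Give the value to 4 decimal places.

Form M = I − A:
  [  0.93   -0.07   -0.07   -0.04   -0.05   -0.06   -0.02   -0.10]
  [ -0.09    0.99   -0.05   -0.04   -0.09   -0.07   -0.08   -0.09]
  [ -0.06   -0.06    0.98   -0.08   -0.08   -0.02   -0.03   -0.02]
  [ -0.07   -0.02   -0.03    0.92   -0.05   -0.06   -0.09   -0.07]
  [ -0.01   -0.01   -0.07   -0.05    0.99   -0.02   -0.03   -0.03]
  [ -0.07   -0.04   -0.07   -0.04   -0.09    0.98   -0.09   -0.10]
  [ -0.09   -0.07   -0.01   -0.08   -0.05   -0.05    0.99   -0.07]
  [ -0.04   -0.02   -0.02   -0.02   -0.04   -0.03   -0.08    0.90]
Leontief inverse L = M⁻¹:
  [  1.1191    0.0998    0.1050    0.0806    0.0964    0.0930    0.0656    0.1616]
  [  0.1410    1.0445    0.0875    0.0851    0.1354    0.1040    0.1237    0.1544]
  [  0.0979    0.0817    1.0485    0.1142    0.1131    0.0478    0.0638    0.0653]
  [  0.1202    0.0518    0.0630    1.1234    0.0931    0.0938    0.1326    0.1311]
  [  0.0346    0.0256    0.0840    0.0733    1.0327    0.0356    0.0511    0.0563]
  [  0.1209    0.0732    0.1046    0.0857    0.1347    1.0549    0.1324    0.1617]
  [  0.1356    0.0959    0.0439    0.1168    0.0909    0.0827    1.0532    0.1289]
  [  0.0753    0.0427    0.0424    0.0495    0.0703    0.0537    0.1103    1.1454]
Total output x = L · d:
  x_0 = 1.1191·66 + 0.0998·92 + 0.1050·12 + 0.0806·28 + 0.0964·59 + 0.0930·89 + 0.0656·37 + 0.1616·93 = 117.9746
  x_1 = 0.1410·66 + 1.0445·92 + 0.0875·12 + 0.0851·28 + 0.1354·59 + 0.1040·89 + 0.1237·37 + 0.1544·93 = 145.0210
  x_2 = 0.0979·66 + 0.0817·92 + 1.0485·12 + 0.1142·28 + 0.1131·59 + 0.0478·89 + 0.0638·37 + 0.0653·93 = 49.1109
  x_3 = 0.1202·66 + 0.0518·92 + 0.0630·12 + 1.1234·28 + 0.0931·59 + 0.0938·89 + 0.1326·37 + 0.1311·93 = 75.8512
  x_4 = 0.0346·66 + 0.0256·92 + 0.0840·12 + 0.0733·28 + 1.0327·59 + 0.0356·89 + 0.0511·37 + 0.0563·93 = 78.9201
  x_5 = 0.1209·66 + 0.0732·92 + 0.1046·12 + 0.0857·28 + 0.1347·59 + 1.0549·89 + 0.1324·37 + 0.1617·93 = 140.1431
  x_6 = 0.1356·66 + 0.0959·92 + 0.0439·12 + 0.1168·28 + 0.0909·59 + 0.0827·89 + 1.0532·37 + 0.1289·93 = 85.2575
  x_7 = 0.0753·66 + 0.0427·92 + 0.0424·12 + 0.0495·28 + 0.0703·59 + 0.0537·89 + 0.1103·37 + 1.1454·93 = 130.3337

L[6,1] = 0.0959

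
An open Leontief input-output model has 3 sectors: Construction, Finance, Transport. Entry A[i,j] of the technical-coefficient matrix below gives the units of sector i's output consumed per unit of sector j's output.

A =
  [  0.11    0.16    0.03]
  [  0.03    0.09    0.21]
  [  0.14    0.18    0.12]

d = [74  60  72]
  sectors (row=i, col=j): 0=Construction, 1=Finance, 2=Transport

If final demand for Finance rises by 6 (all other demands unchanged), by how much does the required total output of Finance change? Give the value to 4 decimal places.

7.0164

Form M = I − A:
  [  0.89   -0.16   -0.03]
  [ -0.03    0.91   -0.21]
  [ -0.14   -0.18    0.88]
Leontief inverse L = M⁻¹:
  [  1.1454    0.2195    0.0914]
  [  0.0838    1.1694    0.2819]
  [  0.1994    0.2741    1.2086]
Total output x = L · d:
  x_0 = 1.1454·74 + 0.2195·60 + 0.0914·72 = 104.5079
  x_1 = 0.0838·74 + 1.1694·60 + 0.2819·72 = 96.6600
  x_2 = 0.1994·74 + 0.2741·60 + 1.2086·72 = 118.2158
Δx_1 = L[1,1] · Δd_1 = 1.1694 · 6 = 7.0164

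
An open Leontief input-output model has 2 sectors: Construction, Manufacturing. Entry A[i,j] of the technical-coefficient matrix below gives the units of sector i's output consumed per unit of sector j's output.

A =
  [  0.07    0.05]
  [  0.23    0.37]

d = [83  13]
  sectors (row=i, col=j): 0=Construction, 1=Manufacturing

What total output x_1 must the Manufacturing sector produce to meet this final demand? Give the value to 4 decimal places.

Form M = I − A:
  [  0.93   -0.05]
  [ -0.23    0.63]
Leontief inverse L = M⁻¹:
  [  1.0968    0.0870]
  [  0.4004    1.6191]
Total output x = L · d:
  x_0 = 1.0968·83 + 0.0870·13 = 92.1657
  x_1 = 0.4004·83 + 1.6191·13 = 54.2827

54.2827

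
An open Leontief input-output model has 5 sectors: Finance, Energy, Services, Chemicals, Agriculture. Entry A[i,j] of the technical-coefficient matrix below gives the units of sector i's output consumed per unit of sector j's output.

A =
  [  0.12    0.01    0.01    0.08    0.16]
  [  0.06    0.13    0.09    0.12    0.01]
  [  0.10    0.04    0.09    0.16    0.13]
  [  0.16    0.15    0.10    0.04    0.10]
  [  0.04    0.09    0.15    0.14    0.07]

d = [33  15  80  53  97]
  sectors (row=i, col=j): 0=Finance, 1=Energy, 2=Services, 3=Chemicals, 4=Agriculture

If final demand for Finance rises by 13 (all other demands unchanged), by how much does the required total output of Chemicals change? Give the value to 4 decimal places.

3.3124

Form M = I − A:
  [  0.88   -0.01   -0.01   -0.08   -0.16]
  [ -0.06    0.87   -0.09   -0.12   -0.01]
  [ -0.10   -0.04    0.91   -0.16   -0.13]
  [ -0.16   -0.15   -0.10    0.96   -0.10]
  [ -0.04   -0.09   -0.15   -0.14    0.93]
Leontief inverse L = M⁻¹:
  [  1.1880    0.0676    0.0749    0.1538    0.2321]
  [  0.1394    1.2008    0.1554    0.1993    0.0800]
  [  0.2008    0.1255    1.1801    0.2625    0.2291]
  [  0.2548    0.2301    0.1843    1.1509    0.1958]
  [  0.1353    0.1740    0.2363    0.2415    1.1594]
Total output x = L · d:
  x_0 = 1.1880·33 + 0.0676·15 + 0.0749·80 + 0.1538·53 + 0.2321·97 = 76.8773
  x_1 = 0.1394·33 + 1.2008·15 + 0.1554·80 + 0.1993·53 + 0.0800·97 = 53.3703
  x_2 = 0.2008·33 + 0.1255·15 + 1.1801·80 + 0.2625·53 + 0.2291·97 = 139.0559
  x_3 = 0.2548·33 + 0.2301·15 + 0.1843·80 + 1.1509·53 + 0.1958·97 = 106.6003
  x_4 = 0.1353·33 + 0.1740·15 + 0.2363·80 + 0.2415·53 + 1.1594·97 = 151.2482
Δx_3 = L[3,0] · Δd_0 = 0.2548 · 13 = 3.3124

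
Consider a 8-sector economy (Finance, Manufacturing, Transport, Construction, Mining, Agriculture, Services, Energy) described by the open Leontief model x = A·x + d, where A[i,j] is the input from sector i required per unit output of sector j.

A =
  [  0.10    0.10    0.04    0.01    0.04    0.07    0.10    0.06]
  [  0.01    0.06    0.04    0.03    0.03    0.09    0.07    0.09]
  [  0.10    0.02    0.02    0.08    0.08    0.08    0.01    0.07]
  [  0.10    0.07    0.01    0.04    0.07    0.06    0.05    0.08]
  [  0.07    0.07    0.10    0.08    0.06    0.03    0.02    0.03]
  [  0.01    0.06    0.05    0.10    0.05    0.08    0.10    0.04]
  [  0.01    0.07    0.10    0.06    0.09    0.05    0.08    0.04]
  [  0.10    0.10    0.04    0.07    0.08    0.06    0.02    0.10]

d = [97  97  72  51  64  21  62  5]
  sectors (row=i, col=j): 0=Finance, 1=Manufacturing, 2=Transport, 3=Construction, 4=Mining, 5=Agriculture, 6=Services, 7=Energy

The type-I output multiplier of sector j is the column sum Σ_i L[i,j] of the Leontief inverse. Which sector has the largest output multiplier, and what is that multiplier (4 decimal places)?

Manufacturing (2.0813)

Form M = I − A:
  [  0.90   -0.10   -0.04   -0.01   -0.04   -0.07   -0.10   -0.06]
  [ -0.01    0.94   -0.04   -0.03   -0.03   -0.09   -0.07   -0.09]
  [ -0.10   -0.02    0.98   -0.08   -0.08   -0.08   -0.01   -0.07]
  [ -0.10   -0.07   -0.01    0.96   -0.07   -0.06   -0.05   -0.08]
  [ -0.07   -0.07   -0.10   -0.08    0.94   -0.03   -0.02   -0.03]
  [ -0.01   -0.06   -0.05   -0.10   -0.05    0.92   -0.10   -0.04]
  [ -0.01   -0.07   -0.10   -0.06   -0.09   -0.05    0.92   -0.04]
  [ -0.10   -0.10   -0.04   -0.07   -0.08   -0.06   -0.02    0.90]
Leontief inverse L = M⁻¹:
  [  1.1560    0.1717    0.0939    0.0673    0.1012    0.1376    0.1632    0.1243]
  [  0.0559    1.1170    0.0823    0.0820    0.0822    0.1444    0.1170    0.1435]
  [  0.1607    0.0866    1.0643    0.1319    0.1343    0.1380    0.0635    0.1273]
  [  0.1574    0.1394    0.0589    1.0926    0.1261    0.1211    0.1067    0.1405]
  [  0.1297    0.1296    0.1407    0.1299    1.1139    0.0890    0.0684    0.0882]
  [  0.0640    0.1239    0.0987    0.1578    0.1108    1.1413    0.1547    0.0996]
  [  0.0682    0.1326    0.1500    0.1196    0.1515    0.1119    1.1302    0.1004]
  [  0.1713    0.1806    0.0939    0.1322    0.1459    0.1334    0.0838    1.1742]
Total output x = L · d:
  x_0 = 1.1560·97 + 0.1717·97 + 0.0939·72 + 0.0673·51 + 0.1012·64 + 0.1376·21 + 0.1632·62 + 0.1243·5 = 159.0823
  x_1 = 0.0559·97 + 1.1170·97 + 0.0823·72 + 0.0820·51 + 0.0822·64 + 0.1444·21 + 0.1170·62 + 0.1435·5 = 140.1413
  x_2 = 0.1607·97 + 0.0866·97 + 1.0643·72 + 0.1319·51 + 0.1343·64 + 0.1380·21 + 0.0635·62 + 0.1273·5 = 123.4048
  x_3 = 0.1574·97 + 0.1394·97 + 0.0589·72 + 1.0926·51 + 0.1261·64 + 0.1211·21 + 0.1067·62 + 0.1405·5 = 106.6907
  x_4 = 0.1297·97 + 0.1296·97 + 0.1407·72 + 0.1299·51 + 1.1139·64 + 0.0890·21 + 0.0684·62 + 0.0882·5 = 119.7471
  x_5 = 0.0640·97 + 0.1239·97 + 0.0987·72 + 0.1578·51 + 0.1108·64 + 1.1413·21 + 0.1547·62 + 0.0996·5 = 74.5213
  x_6 = 0.0682·97 + 0.1326·97 + 0.1500·72 + 0.1196·51 + 0.1515·64 + 0.1119·21 + 1.1302·62 + 0.1004·5 = 118.9996
  x_7 = 0.1713·97 + 0.1806·97 + 0.0939·72 + 0.1322·51 + 0.1459·64 + 0.1334·21 + 0.0838·62 + 1.1742·5 = 70.8422
Output multipliers (column sums of L):
  Finance: 1.9632
  Manufacturing: 2.0813
  Transport: 1.7827
  Construction: 1.9133
  Mining: 1.9660
  Agriculture: 2.0167
  Services: 1.8874
  Energy: 1.9979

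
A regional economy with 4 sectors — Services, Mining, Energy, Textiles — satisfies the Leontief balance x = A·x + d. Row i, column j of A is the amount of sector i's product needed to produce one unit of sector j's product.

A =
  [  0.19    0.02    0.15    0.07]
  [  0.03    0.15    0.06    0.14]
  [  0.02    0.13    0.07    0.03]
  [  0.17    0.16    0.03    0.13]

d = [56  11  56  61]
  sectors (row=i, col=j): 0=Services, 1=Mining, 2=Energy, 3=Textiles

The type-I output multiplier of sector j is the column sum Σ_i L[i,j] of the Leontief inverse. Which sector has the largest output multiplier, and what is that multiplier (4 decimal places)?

Form M = I − A:
  [  0.81   -0.02   -0.15   -0.07]
  [ -0.03    0.85   -0.06   -0.14]
  [ -0.02   -0.13    0.93   -0.03]
  [ -0.17   -0.16   -0.03    0.87]
Leontief inverse L = M⁻¹:
  [  1.2689    0.0858    0.2142    0.1233]
  [  0.0921    1.2335    0.1012    0.2094]
  [  0.0488    0.1823    1.0972    0.0711]
  [  0.2666    0.2499    0.0983    1.2145]
Total output x = L · d:
  x_0 = 1.2689·56 + 0.0858·11 + 0.2142·56 + 0.1233·61 = 91.5178
  x_1 = 0.0921·56 + 1.2335·11 + 0.1012·56 + 0.2094·61 = 37.1690
  x_2 = 0.0488·56 + 0.1823·11 + 1.0972·56 + 0.0711·61 = 70.5164
  x_3 = 0.2666·56 + 0.2499·11 + 0.0983·56 + 1.2145·61 = 97.2650
Output multipliers (column sums of L):
  Services: 1.6764
  Mining: 1.7516
  Energy: 1.5109
  Textiles: 1.6183

Mining (1.7516)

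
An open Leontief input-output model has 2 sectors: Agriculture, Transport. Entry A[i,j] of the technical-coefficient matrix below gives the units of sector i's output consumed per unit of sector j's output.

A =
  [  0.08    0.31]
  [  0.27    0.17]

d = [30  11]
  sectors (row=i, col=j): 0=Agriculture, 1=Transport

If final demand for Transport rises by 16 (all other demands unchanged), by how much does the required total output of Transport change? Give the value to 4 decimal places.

21.6502

Form M = I − A:
  [  0.92   -0.31]
  [ -0.27    0.83]
Leontief inverse L = M⁻¹:
  [  1.2208    0.4559]
  [  0.3971    1.3531]
Total output x = L · d:
  x_0 = 1.2208·30 + 0.4559·11 = 41.6385
  x_1 = 0.3971·30 + 1.3531·11 = 26.7981
Δx_1 = L[1,1] · Δd_1 = 1.3531 · 16 = 21.6502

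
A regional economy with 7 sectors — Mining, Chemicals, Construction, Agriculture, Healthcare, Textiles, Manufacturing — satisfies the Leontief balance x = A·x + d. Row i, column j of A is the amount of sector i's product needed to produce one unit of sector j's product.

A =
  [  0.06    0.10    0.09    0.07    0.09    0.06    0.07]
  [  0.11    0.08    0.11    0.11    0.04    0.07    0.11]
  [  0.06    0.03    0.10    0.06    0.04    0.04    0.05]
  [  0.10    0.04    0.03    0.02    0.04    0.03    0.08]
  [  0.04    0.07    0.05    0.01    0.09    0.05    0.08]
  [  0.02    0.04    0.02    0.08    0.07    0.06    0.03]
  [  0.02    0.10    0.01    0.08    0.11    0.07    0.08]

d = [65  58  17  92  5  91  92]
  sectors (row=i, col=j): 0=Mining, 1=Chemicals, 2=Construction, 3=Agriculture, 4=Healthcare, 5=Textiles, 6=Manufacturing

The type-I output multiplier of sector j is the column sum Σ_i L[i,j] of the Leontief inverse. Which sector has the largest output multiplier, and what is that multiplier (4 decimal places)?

Manufacturing (1.9020)

Form M = I − A:
  [  0.94   -0.10   -0.09   -0.07   -0.09   -0.06   -0.07]
  [ -0.11    0.92   -0.11   -0.11   -0.04   -0.07   -0.11]
  [ -0.06   -0.03    0.90   -0.06   -0.04   -0.04   -0.05]
  [ -0.10   -0.04   -0.03    0.98   -0.04   -0.03   -0.08]
  [ -0.04   -0.07   -0.05   -0.01    0.91   -0.05   -0.08]
  [ -0.02   -0.04   -0.02   -0.08   -0.07    0.94   -0.03]
  [ -0.02   -0.10   -0.01   -0.08   -0.11   -0.07    0.92]
Leontief inverse L = M⁻¹:
  [  1.1184    0.1642    0.1490    0.1298    0.1559    0.1129    0.1413]
  [  0.1775    1.1553    0.1765    0.1807    0.1173    0.1311    0.1914]
  [  0.0992    0.0726    1.1407    0.1000    0.0850    0.0752    0.0968]
  [  0.1350    0.0861    0.0671    1.0604    0.0870    0.0657    0.1261]
  [  0.0788    0.1190    0.0911    0.0543    1.1412    0.0900    0.1321]
  [  0.0530    0.0754    0.0492    0.1110    0.1079    1.0894    0.0703]
  [  0.0699    0.1574    0.0553    0.1307    0.1693    0.1169    1.1440]
Total output x = L · d:
  x_0 = 1.1184·65 + 0.1642·58 + 0.1490·17 + 0.1298·92 + 0.1559·5 + 0.1129·91 + 0.1413·92 = 120.7500
  x_1 = 0.1775·65 + 1.1553·58 + 0.1765·17 + 0.1807·92 + 0.1173·5 + 0.1311·91 + 0.1914·92 = 128.3029
  x_2 = 0.0992·65 + 0.0726·58 + 1.1407·17 + 0.1000·92 + 0.0850·5 + 0.0752·91 + 0.0968·92 = 55.4192
  x_3 = 0.1350·65 + 0.0861·58 + 0.0671·17 + 1.0604·92 + 0.0870·5 + 0.0657·91 + 0.1261·92 = 130.4843
  x_4 = 0.0788·65 + 0.1190·58 + 0.0911·17 + 0.0543·92 + 1.1412·5 + 0.0900·91 + 0.1321·92 = 44.6235
  x_5 = 0.0530·65 + 0.0754·58 + 0.0492·17 + 0.1110·92 + 0.1079·5 + 1.0894·91 + 0.0703·92 = 125.0201
  x_6 = 0.0699·65 + 0.1574·58 + 0.0553·17 + 0.1307·92 + 0.1693·5 + 0.1169·91 + 1.1440·92 = 143.3676
Output multipliers (column sums of L):
  Mining: 1.7318
  Chemicals: 1.8300
  Construction: 1.7289
  Agriculture: 1.7669
  Healthcare: 1.8635
  Textiles: 1.6814
  Manufacturing: 1.9020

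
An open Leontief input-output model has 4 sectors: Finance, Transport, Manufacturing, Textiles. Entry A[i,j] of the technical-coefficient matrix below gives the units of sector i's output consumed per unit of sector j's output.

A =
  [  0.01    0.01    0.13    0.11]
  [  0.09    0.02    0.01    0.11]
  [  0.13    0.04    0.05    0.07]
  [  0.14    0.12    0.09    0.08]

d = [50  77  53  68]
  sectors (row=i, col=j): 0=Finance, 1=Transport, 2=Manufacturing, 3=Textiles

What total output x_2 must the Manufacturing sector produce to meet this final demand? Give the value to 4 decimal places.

77.7315

Form M = I − A:
  [  0.99   -0.01   -0.13   -0.11]
  [ -0.09    0.98   -0.01   -0.11]
  [ -0.13   -0.04    0.95   -0.07]
  [ -0.14   -0.12   -0.09    0.92]
Leontief inverse L = M⁻¹:
  [  1.0541    0.0346    0.1581    0.1422]
  [  0.1200    1.0407    0.0408    0.1419]
  [  0.1635    0.0594    1.0860    0.1093]
  [  0.1921    0.1468    0.1356    1.1378]
Total output x = L · d:
  x_0 = 1.0541·50 + 0.0346·77 + 0.1581·53 + 0.1422·68 = 73.4199
  x_1 = 0.1200·50 + 1.0407·77 + 0.0408·53 + 0.1419·68 = 97.9452
  x_2 = 0.1635·50 + 0.0594·77 + 1.0860·53 + 0.1093·68 = 77.7315
  x_3 = 0.1921·50 + 0.1468·77 + 0.1356·53 + 1.1378·68 = 105.4653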